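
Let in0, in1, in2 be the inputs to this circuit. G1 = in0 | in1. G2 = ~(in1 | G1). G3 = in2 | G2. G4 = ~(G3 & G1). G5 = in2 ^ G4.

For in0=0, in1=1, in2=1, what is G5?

G1 = 0 | 1 = 1
G2 = ~(1 | 1) = 0
G3 = 1 | 0 = 1
G4 = ~(1 & 1) = 0
G5 = 1 ^ 0 = 1

1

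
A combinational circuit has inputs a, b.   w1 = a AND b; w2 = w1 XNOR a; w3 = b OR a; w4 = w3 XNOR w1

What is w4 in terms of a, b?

(b OR a) XNOR (a AND b)

w1 = a AND b
w3 = b OR a
w4 = w3 XNOR w1 = (b OR a) XNOR (a AND b)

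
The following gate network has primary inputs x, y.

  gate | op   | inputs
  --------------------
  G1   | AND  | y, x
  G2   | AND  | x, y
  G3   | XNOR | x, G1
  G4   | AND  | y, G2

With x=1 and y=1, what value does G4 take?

1

G2 = 1 AND 1 = 1
G4 = 1 AND 1 = 1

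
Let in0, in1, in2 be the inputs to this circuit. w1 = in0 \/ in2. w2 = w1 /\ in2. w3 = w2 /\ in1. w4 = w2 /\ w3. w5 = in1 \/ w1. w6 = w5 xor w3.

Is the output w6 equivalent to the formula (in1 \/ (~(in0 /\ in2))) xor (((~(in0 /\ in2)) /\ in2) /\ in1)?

w1 = in0 \/ in2
w2 = w1 /\ in2 = (in0 \/ in2) /\ in2
w3 = w2 /\ in1 = ((in0 \/ in2) /\ in2) /\ in1
w5 = in1 \/ w1 = in1 \/ (in0 \/ in2)
w6 = w5 xor w3 = (in1 \/ (in0 \/ in2)) xor (((in0 \/ in2) /\ in2) /\ in1)
At in0=0, in1=0, in2=0: circuit gives 0, formula gives 1.

No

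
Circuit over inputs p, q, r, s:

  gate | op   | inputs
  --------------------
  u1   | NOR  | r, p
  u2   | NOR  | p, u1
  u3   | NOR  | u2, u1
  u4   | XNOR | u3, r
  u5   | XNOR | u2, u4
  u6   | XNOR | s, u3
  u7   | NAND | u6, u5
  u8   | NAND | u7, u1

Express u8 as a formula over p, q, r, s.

u1 = r NOR p
u2 = p NOR u1 = p NOR (r NOR p)
u3 = u2 NOR u1 = (p NOR (r NOR p)) NOR (r NOR p)
u4 = u3 XNOR r = ((p NOR (r NOR p)) NOR (r NOR p)) XNOR r
u5 = u2 XNOR u4 = (p NOR (r NOR p)) XNOR (((p NOR (r NOR p)) NOR (r NOR p)) XNOR r)
u6 = s XNOR u3 = s XNOR ((p NOR (r NOR p)) NOR (r NOR p))
u7 = u6 NAND u5 = (s XNOR ((p NOR (r NOR p)) NOR (r NOR p))) NAND ((p NOR (r NOR p)) XNOR (((p NOR (r NOR p)) NOR (r NOR p)) XNOR r))
u8 = u7 NAND u1 = ((s XNOR ((p NOR (r NOR p)) NOR (r NOR p))) NAND ((p NOR (r NOR p)) XNOR (((p NOR (r NOR p)) NOR (r NOR p)) XNOR r))) NAND (r NOR p)

((s XNOR ((p NOR (r NOR p)) NOR (r NOR p))) NAND ((p NOR (r NOR p)) XNOR (((p NOR (r NOR p)) NOR (r NOR p)) XNOR r))) NAND (r NOR p)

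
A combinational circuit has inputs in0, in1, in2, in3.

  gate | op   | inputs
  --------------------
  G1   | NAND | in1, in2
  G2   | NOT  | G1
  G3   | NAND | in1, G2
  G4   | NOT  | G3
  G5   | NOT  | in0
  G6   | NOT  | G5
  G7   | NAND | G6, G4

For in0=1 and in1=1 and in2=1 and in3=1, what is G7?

G1 = 1 NAND 1 = 0
G2 = NOT 0 = 1
G3 = 1 NAND 1 = 0
G4 = NOT 0 = 1
G5 = NOT 1 = 0
G6 = NOT 0 = 1
G7 = 1 NAND 1 = 0

0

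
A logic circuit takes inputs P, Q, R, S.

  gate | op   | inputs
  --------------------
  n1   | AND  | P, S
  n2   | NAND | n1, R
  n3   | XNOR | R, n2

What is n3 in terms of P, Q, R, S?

n1 = P AND S
n2 = n1 NAND R = (P AND S) NAND R
n3 = R XNOR n2 = R XNOR ((P AND S) NAND R)

R XNOR ((P AND S) NAND R)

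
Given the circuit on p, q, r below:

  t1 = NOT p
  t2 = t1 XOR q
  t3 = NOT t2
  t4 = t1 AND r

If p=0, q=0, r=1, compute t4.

1

t1 = NOT 0 = 1
t4 = 1 AND 1 = 1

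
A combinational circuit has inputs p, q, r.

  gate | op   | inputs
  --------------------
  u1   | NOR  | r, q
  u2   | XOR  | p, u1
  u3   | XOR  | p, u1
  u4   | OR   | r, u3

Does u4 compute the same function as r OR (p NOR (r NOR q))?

No

u1 = r NOR q
u3 = p XOR u1 = p XOR (r NOR q)
u4 = r OR u3 = r OR (p XOR (r NOR q))
At p=0, q=0, r=0: circuit gives 1, formula gives 0.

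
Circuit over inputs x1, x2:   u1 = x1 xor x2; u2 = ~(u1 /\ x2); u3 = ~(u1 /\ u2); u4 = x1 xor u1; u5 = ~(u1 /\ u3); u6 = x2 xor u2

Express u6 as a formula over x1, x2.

x2 xor (~((x1 xor x2) /\ x2))

u1 = x1 xor x2
u2 = ~(u1 /\ x2) = ~((x1 xor x2) /\ x2)
u6 = x2 xor u2 = x2 xor (~((x1 xor x2) /\ x2))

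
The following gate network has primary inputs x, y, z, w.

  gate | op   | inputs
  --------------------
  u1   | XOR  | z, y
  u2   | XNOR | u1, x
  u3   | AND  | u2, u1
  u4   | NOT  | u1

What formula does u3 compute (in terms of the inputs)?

((z XOR y) XNOR x) AND (z XOR y)

u1 = z XOR y
u2 = u1 XNOR x = (z XOR y) XNOR x
u3 = u2 AND u1 = ((z XOR y) XNOR x) AND (z XOR y)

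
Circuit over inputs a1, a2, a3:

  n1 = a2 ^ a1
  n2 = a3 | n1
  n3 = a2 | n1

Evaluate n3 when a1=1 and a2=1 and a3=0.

1

n1 = 1 ^ 1 = 0
n3 = 1 | 0 = 1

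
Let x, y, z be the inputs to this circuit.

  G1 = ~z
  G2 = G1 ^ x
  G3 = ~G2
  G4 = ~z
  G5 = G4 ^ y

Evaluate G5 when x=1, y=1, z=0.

0

G4 = ~0 = 1
G5 = 1 ^ 1 = 0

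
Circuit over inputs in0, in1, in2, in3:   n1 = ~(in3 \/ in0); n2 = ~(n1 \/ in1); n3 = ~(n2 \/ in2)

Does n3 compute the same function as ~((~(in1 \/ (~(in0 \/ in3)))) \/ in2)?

Yes

n1 = ~(in3 \/ in0)
n2 = ~(n1 \/ in1) = ~((~(in3 \/ in0)) \/ in1)
n3 = ~(n2 \/ in2) = ~((~((~(in3 \/ in0)) \/ in1)) \/ in2)
At in0=0, in1=0, in2=0, in3=1: circuit gives 0, formula gives 0.
At in0=0, in1=0, in2=0, in3=0: circuit gives 1, formula gives 1.
Agrees on all 16 inputs.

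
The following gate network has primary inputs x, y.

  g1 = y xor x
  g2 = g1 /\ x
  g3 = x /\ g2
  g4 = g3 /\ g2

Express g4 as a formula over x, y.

g1 = y xor x
g2 = g1 /\ x = (y xor x) /\ x
g3 = x /\ g2 = x /\ ((y xor x) /\ x)
g4 = g3 /\ g2 = (x /\ ((y xor x) /\ x)) /\ ((y xor x) /\ x)

(x /\ ((y xor x) /\ x)) /\ ((y xor x) /\ x)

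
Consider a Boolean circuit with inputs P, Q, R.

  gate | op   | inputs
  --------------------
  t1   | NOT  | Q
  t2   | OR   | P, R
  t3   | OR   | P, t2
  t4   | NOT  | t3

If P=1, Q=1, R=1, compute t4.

t2 = 1 OR 1 = 1
t3 = 1 OR 1 = 1
t4 = NOT 1 = 0

0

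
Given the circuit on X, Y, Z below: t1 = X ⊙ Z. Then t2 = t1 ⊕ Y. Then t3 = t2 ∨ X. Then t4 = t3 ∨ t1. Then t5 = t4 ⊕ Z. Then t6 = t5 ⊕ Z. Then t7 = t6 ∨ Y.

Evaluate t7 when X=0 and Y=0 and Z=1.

t1 = 0 ⊙ 1 = 0
t2 = 0 ⊕ 0 = 0
t3 = 0 ∨ 0 = 0
t4 = 0 ∨ 0 = 0
t5 = 0 ⊕ 1 = 1
t6 = 1 ⊕ 1 = 0
t7 = 0 ∨ 0 = 0

0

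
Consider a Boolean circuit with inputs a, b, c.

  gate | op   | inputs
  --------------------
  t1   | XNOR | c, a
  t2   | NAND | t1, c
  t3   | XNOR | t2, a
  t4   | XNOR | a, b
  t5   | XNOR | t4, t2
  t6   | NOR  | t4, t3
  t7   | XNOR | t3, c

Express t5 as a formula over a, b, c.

(a XNOR b) XNOR ((c XNOR a) NAND c)

t1 = c XNOR a
t2 = t1 NAND c = (c XNOR a) NAND c
t4 = a XNOR b
t5 = t4 XNOR t2 = (a XNOR b) XNOR ((c XNOR a) NAND c)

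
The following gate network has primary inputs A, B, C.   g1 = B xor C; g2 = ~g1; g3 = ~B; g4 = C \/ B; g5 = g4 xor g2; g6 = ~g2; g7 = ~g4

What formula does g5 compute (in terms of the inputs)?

g1 = B xor C
g2 = ~g1 = ~(B xor C)
g4 = C \/ B
g5 = g4 xor g2 = (C \/ B) xor ~(B xor C)

(C \/ B) xor ~(B xor C)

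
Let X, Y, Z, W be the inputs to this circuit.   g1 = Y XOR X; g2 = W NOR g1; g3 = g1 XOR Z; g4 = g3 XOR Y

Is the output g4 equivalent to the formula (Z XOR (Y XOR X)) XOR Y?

g1 = Y XOR X
g3 = g1 XOR Z = (Y XOR X) XOR Z
g4 = g3 XOR Y = ((Y XOR X) XOR Z) XOR Y
At X=0, Y=0, Z=0, W=0: circuit gives 0, formula gives 0.
At X=0, Y=0, Z=1, W=0: circuit gives 1, formula gives 1.
Agrees on all 16 inputs.

Yes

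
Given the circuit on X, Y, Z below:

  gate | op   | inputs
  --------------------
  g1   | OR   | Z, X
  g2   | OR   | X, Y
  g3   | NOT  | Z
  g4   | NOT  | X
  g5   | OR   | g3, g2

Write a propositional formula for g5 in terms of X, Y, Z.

NOT Z OR (X OR Y)

g2 = X OR Y
g3 = NOT Z
g5 = g3 OR g2 = NOT Z OR (X OR Y)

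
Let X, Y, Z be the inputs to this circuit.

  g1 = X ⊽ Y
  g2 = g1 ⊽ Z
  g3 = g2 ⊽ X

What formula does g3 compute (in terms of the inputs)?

g1 = X ⊽ Y
g2 = g1 ⊽ Z = (X ⊽ Y) ⊽ Z
g3 = g2 ⊽ X = ((X ⊽ Y) ⊽ Z) ⊽ X

((X ⊽ Y) ⊽ Z) ⊽ X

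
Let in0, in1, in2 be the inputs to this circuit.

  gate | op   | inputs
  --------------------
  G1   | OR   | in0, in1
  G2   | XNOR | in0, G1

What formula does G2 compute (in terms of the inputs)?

G1 = in0 OR in1
G2 = in0 XNOR G1 = in0 XNOR (in0 OR in1)

in0 XNOR (in0 OR in1)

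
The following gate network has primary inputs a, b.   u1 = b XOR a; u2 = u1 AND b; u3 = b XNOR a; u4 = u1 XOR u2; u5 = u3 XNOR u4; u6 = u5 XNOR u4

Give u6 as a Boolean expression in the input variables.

u1 = b XOR a
u2 = u1 AND b = (b XOR a) AND b
u3 = b XNOR a
u4 = u1 XOR u2 = (b XOR a) XOR ((b XOR a) AND b)
u5 = u3 XNOR u4 = (b XNOR a) XNOR ((b XOR a) XOR ((b XOR a) AND b))
u6 = u5 XNOR u4 = ((b XNOR a) XNOR ((b XOR a) XOR ((b XOR a) AND b))) XNOR ((b XOR a) XOR ((b XOR a) AND b))

((b XNOR a) XNOR ((b XOR a) XOR ((b XOR a) AND b))) XNOR ((b XOR a) XOR ((b XOR a) AND b))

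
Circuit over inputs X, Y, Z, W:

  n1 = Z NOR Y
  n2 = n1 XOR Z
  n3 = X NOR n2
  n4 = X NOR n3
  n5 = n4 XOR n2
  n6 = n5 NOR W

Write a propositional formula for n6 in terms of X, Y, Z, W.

n1 = Z NOR Y
n2 = n1 XOR Z = (Z NOR Y) XOR Z
n3 = X NOR n2 = X NOR ((Z NOR Y) XOR Z)
n4 = X NOR n3 = X NOR (X NOR ((Z NOR Y) XOR Z))
n5 = n4 XOR n2 = (X NOR (X NOR ((Z NOR Y) XOR Z))) XOR ((Z NOR Y) XOR Z)
n6 = n5 NOR W = ((X NOR (X NOR ((Z NOR Y) XOR Z))) XOR ((Z NOR Y) XOR Z)) NOR W

((X NOR (X NOR ((Z NOR Y) XOR Z))) XOR ((Z NOR Y) XOR Z)) NOR W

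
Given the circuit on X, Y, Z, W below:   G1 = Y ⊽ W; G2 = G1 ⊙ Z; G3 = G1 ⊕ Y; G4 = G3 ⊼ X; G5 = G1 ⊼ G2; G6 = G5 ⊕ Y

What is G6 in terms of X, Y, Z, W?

G1 = Y ⊽ W
G2 = G1 ⊙ Z = (Y ⊽ W) ⊙ Z
G5 = G1 ⊼ G2 = (Y ⊽ W) ⊼ ((Y ⊽ W) ⊙ Z)
G6 = G5 ⊕ Y = ((Y ⊽ W) ⊼ ((Y ⊽ W) ⊙ Z)) ⊕ Y

((Y ⊽ W) ⊼ ((Y ⊽ W) ⊙ Z)) ⊕ Y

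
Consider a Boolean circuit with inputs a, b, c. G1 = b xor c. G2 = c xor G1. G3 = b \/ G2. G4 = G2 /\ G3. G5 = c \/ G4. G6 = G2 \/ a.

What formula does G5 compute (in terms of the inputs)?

G1 = b xor c
G2 = c xor G1 = c xor (b xor c)
G3 = b \/ G2 = b \/ (c xor (b xor c))
G4 = G2 /\ G3 = (c xor (b xor c)) /\ (b \/ (c xor (b xor c)))
G5 = c \/ G4 = c \/ ((c xor (b xor c)) /\ (b \/ (c xor (b xor c))))

c \/ ((c xor (b xor c)) /\ (b \/ (c xor (b xor c))))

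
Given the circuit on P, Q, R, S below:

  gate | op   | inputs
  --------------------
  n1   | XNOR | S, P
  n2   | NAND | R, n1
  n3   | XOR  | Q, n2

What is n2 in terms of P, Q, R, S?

n1 = S XNOR P
n2 = R NAND n1 = R NAND (S XNOR P)

R NAND (S XNOR P)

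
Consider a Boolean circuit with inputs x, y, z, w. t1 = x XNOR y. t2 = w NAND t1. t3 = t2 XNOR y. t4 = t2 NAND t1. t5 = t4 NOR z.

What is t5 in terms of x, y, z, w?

((w NAND (x XNOR y)) NAND (x XNOR y)) NOR z

t1 = x XNOR y
t2 = w NAND t1 = w NAND (x XNOR y)
t4 = t2 NAND t1 = (w NAND (x XNOR y)) NAND (x XNOR y)
t5 = t4 NOR z = ((w NAND (x XNOR y)) NAND (x XNOR y)) NOR z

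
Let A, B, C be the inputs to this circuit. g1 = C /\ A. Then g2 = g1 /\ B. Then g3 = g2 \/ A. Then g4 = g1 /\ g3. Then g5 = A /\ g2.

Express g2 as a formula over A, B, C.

g1 = C /\ A
g2 = g1 /\ B = (C /\ A) /\ B

(C /\ A) /\ B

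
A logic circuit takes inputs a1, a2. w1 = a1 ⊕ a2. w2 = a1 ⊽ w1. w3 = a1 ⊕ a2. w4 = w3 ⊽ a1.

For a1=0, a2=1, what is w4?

0

w3 = 0 ⊕ 1 = 1
w4 = 1 ⊽ 0 = 0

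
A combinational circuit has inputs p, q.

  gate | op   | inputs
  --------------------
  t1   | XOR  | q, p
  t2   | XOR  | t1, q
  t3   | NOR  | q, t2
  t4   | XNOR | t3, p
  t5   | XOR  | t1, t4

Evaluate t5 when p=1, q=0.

t1 = 0 XOR 1 = 1
t2 = 1 XOR 0 = 1
t3 = 0 NOR 1 = 0
t4 = 0 XNOR 1 = 0
t5 = 1 XOR 0 = 1

1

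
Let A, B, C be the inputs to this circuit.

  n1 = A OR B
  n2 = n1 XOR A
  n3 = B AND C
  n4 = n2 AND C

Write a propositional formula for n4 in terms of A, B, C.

((A OR B) XOR A) AND C

n1 = A OR B
n2 = n1 XOR A = (A OR B) XOR A
n4 = n2 AND C = ((A OR B) XOR A) AND C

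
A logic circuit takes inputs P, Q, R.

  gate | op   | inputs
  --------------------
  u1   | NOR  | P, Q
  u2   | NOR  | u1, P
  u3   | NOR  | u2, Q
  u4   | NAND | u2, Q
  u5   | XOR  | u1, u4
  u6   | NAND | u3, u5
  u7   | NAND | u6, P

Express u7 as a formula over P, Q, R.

u1 = P NOR Q
u2 = u1 NOR P = (P NOR Q) NOR P
u3 = u2 NOR Q = ((P NOR Q) NOR P) NOR Q
u4 = u2 NAND Q = ((P NOR Q) NOR P) NAND Q
u5 = u1 XOR u4 = (P NOR Q) XOR (((P NOR Q) NOR P) NAND Q)
u6 = u3 NAND u5 = (((P NOR Q) NOR P) NOR Q) NAND ((P NOR Q) XOR (((P NOR Q) NOR P) NAND Q))
u7 = u6 NAND P = ((((P NOR Q) NOR P) NOR Q) NAND ((P NOR Q) XOR (((P NOR Q) NOR P) NAND Q))) NAND P

((((P NOR Q) NOR P) NOR Q) NAND ((P NOR Q) XOR (((P NOR Q) NOR P) NAND Q))) NAND P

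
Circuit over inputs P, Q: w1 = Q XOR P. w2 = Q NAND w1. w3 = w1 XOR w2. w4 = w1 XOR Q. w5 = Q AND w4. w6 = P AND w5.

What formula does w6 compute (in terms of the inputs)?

P AND (Q AND ((Q XOR P) XOR Q))

w1 = Q XOR P
w4 = w1 XOR Q = (Q XOR P) XOR Q
w5 = Q AND w4 = Q AND ((Q XOR P) XOR Q)
w6 = P AND w5 = P AND (Q AND ((Q XOR P) XOR Q))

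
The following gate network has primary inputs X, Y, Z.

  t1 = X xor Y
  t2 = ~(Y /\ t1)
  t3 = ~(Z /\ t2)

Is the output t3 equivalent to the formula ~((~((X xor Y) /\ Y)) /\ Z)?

t1 = X xor Y
t2 = ~(Y /\ t1) = ~(Y /\ (X xor Y))
t3 = ~(Z /\ t2) = ~(Z /\ (~(Y /\ (X xor Y))))
At X=0, Y=0, Z=1: circuit gives 0, formula gives 0.
At X=0, Y=0, Z=0: circuit gives 1, formula gives 1.
Agrees on all 8 inputs.

Yes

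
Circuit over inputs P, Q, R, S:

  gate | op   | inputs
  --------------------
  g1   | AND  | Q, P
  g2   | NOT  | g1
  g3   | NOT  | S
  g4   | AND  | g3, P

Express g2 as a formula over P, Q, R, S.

NOT (Q AND P)

g1 = Q AND P
g2 = NOT g1 = NOT (Q AND P)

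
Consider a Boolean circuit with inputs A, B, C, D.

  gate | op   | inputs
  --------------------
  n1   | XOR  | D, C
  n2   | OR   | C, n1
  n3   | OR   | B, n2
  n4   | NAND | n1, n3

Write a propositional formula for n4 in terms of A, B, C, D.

(D XOR C) NAND (B OR (C OR (D XOR C)))

n1 = D XOR C
n2 = C OR n1 = C OR (D XOR C)
n3 = B OR n2 = B OR (C OR (D XOR C))
n4 = n1 NAND n3 = (D XOR C) NAND (B OR (C OR (D XOR C)))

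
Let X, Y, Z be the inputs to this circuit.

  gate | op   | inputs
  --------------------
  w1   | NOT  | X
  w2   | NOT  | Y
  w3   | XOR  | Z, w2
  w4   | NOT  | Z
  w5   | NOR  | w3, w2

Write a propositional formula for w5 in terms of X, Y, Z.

(Z XOR NOT Y) NOR NOT Y

w2 = NOT Y
w3 = Z XOR w2 = Z XOR NOT Y
w5 = w3 NOR w2 = (Z XOR NOT Y) NOR NOT Y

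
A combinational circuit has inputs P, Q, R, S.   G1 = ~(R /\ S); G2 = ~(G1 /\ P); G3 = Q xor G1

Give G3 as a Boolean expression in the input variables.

G1 = ~(R /\ S)
G3 = Q xor G1 = Q xor (~(R /\ S))

Q xor (~(R /\ S))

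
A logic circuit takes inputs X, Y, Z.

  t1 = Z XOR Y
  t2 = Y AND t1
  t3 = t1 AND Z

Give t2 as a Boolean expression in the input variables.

Y AND (Z XOR Y)

t1 = Z XOR Y
t2 = Y AND t1 = Y AND (Z XOR Y)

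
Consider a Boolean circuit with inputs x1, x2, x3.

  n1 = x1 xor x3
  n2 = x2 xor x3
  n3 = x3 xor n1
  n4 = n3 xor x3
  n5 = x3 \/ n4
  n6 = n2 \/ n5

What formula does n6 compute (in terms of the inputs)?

(x2 xor x3) \/ (x3 \/ ((x3 xor (x1 xor x3)) xor x3))

n1 = x1 xor x3
n2 = x2 xor x3
n3 = x3 xor n1 = x3 xor (x1 xor x3)
n4 = n3 xor x3 = (x3 xor (x1 xor x3)) xor x3
n5 = x3 \/ n4 = x3 \/ ((x3 xor (x1 xor x3)) xor x3)
n6 = n2 \/ n5 = (x2 xor x3) \/ (x3 \/ ((x3 xor (x1 xor x3)) xor x3))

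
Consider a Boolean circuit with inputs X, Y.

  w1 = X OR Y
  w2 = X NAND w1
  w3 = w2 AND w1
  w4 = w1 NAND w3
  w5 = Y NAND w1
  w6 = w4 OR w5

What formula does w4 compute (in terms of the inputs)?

w1 = X OR Y
w2 = X NAND w1 = X NAND (X OR Y)
w3 = w2 AND w1 = (X NAND (X OR Y)) AND (X OR Y)
w4 = w1 NAND w3 = (X OR Y) NAND ((X NAND (X OR Y)) AND (X OR Y))

(X OR Y) NAND ((X NAND (X OR Y)) AND (X OR Y))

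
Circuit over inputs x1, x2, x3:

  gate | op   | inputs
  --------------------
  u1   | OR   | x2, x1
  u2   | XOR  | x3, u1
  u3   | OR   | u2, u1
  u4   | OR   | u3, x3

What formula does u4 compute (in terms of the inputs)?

u1 = x2 OR x1
u2 = x3 XOR u1 = x3 XOR (x2 OR x1)
u3 = u2 OR u1 = (x3 XOR (x2 OR x1)) OR (x2 OR x1)
u4 = u3 OR x3 = ((x3 XOR (x2 OR x1)) OR (x2 OR x1)) OR x3

((x3 XOR (x2 OR x1)) OR (x2 OR x1)) OR x3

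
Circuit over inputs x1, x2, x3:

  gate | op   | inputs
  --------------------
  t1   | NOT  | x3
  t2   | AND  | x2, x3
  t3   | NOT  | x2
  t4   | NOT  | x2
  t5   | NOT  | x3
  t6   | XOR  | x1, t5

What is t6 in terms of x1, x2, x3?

x1 XOR NOT x3

t5 = NOT x3
t6 = x1 XOR t5 = x1 XOR NOT x3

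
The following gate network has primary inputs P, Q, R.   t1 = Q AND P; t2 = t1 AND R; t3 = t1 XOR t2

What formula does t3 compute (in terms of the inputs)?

t1 = Q AND P
t2 = t1 AND R = (Q AND P) AND R
t3 = t1 XOR t2 = (Q AND P) XOR ((Q AND P) AND R)

(Q AND P) XOR ((Q AND P) AND R)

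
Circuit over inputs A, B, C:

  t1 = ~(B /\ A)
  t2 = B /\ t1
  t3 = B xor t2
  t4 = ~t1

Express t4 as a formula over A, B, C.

t1 = ~(B /\ A)
t4 = ~t1 = ~(~(B /\ A))

~(~(B /\ A))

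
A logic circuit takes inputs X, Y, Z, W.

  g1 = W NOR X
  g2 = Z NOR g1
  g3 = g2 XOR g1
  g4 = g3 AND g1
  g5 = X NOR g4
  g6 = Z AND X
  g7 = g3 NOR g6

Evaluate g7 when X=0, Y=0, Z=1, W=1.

1

g1 = 1 NOR 0 = 0
g2 = 1 NOR 0 = 0
g3 = 0 XOR 0 = 0
g6 = 1 AND 0 = 0
g7 = 0 NOR 0 = 1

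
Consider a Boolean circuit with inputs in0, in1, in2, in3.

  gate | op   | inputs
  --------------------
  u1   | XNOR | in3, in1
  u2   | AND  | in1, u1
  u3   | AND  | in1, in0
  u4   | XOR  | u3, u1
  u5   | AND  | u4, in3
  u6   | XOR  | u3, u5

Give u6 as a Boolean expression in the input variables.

(in1 AND in0) XOR (((in1 AND in0) XOR (in3 XNOR in1)) AND in3)

u1 = in3 XNOR in1
u3 = in1 AND in0
u4 = u3 XOR u1 = (in1 AND in0) XOR (in3 XNOR in1)
u5 = u4 AND in3 = ((in1 AND in0) XOR (in3 XNOR in1)) AND in3
u6 = u3 XOR u5 = (in1 AND in0) XOR (((in1 AND in0) XOR (in3 XNOR in1)) AND in3)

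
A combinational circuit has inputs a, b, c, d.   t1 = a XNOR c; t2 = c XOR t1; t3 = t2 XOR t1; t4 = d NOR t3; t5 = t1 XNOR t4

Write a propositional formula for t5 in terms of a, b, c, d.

(a XNOR c) XNOR (d NOR ((c XOR (a XNOR c)) XOR (a XNOR c)))

t1 = a XNOR c
t2 = c XOR t1 = c XOR (a XNOR c)
t3 = t2 XOR t1 = (c XOR (a XNOR c)) XOR (a XNOR c)
t4 = d NOR t3 = d NOR ((c XOR (a XNOR c)) XOR (a XNOR c))
t5 = t1 XNOR t4 = (a XNOR c) XNOR (d NOR ((c XOR (a XNOR c)) XOR (a XNOR c)))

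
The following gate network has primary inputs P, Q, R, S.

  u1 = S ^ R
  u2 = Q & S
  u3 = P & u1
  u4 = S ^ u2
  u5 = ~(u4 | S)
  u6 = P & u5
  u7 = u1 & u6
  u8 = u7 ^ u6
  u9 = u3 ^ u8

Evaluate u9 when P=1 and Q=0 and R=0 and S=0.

1

u1 = 0 ^ 0 = 0
u2 = 0 & 0 = 0
u3 = 1 & 0 = 0
u4 = 0 ^ 0 = 0
u5 = ~(0 | 0) = 1
u6 = 1 & 1 = 1
u7 = 0 & 1 = 0
u8 = 0 ^ 1 = 1
u9 = 0 ^ 1 = 1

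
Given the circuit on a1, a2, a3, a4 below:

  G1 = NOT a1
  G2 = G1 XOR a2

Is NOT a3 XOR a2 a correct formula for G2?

G1 = NOT a1
G2 = G1 XOR a2 = NOT a1 XOR a2
At a1=0, a2=0, a3=1, a4=0: circuit gives 1, formula gives 0.

No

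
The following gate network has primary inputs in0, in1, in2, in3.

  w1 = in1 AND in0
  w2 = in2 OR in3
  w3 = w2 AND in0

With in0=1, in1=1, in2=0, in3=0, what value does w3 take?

w2 = 0 OR 0 = 0
w3 = 0 AND 1 = 0

0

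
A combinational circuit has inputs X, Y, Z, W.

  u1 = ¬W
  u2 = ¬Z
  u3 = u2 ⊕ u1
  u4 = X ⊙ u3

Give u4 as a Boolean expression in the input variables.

X ⊙ (¬Z ⊕ ¬W)

u1 = ¬W
u2 = ¬Z
u3 = u2 ⊕ u1 = ¬Z ⊕ ¬W
u4 = X ⊙ u3 = X ⊙ (¬Z ⊕ ¬W)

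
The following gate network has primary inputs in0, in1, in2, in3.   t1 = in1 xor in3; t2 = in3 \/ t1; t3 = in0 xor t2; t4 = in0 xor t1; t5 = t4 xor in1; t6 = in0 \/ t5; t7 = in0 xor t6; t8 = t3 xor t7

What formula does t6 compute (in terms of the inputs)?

t1 = in1 xor in3
t4 = in0 xor t1 = in0 xor (in1 xor in3)
t5 = t4 xor in1 = (in0 xor (in1 xor in3)) xor in1
t6 = in0 \/ t5 = in0 \/ ((in0 xor (in1 xor in3)) xor in1)

in0 \/ ((in0 xor (in1 xor in3)) xor in1)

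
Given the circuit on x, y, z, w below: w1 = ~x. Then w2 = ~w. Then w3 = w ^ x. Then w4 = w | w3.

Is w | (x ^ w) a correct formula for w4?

Yes

w3 = w ^ x
w4 = w | w3 = w | (w ^ x)
At x=0, y=0, z=0, w=0: circuit gives 0, formula gives 0.
At x=0, y=0, z=0, w=1: circuit gives 1, formula gives 1.
Agrees on all 16 inputs.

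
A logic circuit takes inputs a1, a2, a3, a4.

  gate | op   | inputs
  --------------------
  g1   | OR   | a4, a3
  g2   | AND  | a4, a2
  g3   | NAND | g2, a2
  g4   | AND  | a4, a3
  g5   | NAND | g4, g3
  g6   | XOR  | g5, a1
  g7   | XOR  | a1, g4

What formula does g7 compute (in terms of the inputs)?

g4 = a4 AND a3
g7 = a1 XOR g4 = a1 XOR (a4 AND a3)

a1 XOR (a4 AND a3)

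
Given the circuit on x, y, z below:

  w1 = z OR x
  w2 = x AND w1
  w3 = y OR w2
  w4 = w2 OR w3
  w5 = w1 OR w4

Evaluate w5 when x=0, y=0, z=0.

w1 = 0 OR 0 = 0
w2 = 0 AND 0 = 0
w3 = 0 OR 0 = 0
w4 = 0 OR 0 = 0
w5 = 0 OR 0 = 0

0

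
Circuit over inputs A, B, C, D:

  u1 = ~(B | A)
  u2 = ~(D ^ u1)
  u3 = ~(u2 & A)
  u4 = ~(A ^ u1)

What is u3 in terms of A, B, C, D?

u1 = ~(B | A)
u2 = ~(D ^ u1) = ~(D ^ (~(B | A)))
u3 = ~(u2 & A) = ~((~(D ^ (~(B | A)))) & A)

~((~(D ^ (~(B | A)))) & A)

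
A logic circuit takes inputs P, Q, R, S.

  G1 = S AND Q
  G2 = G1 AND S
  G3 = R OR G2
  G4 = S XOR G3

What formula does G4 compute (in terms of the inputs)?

G1 = S AND Q
G2 = G1 AND S = (S AND Q) AND S
G3 = R OR G2 = R OR ((S AND Q) AND S)
G4 = S XOR G3 = S XOR (R OR ((S AND Q) AND S))

S XOR (R OR ((S AND Q) AND S))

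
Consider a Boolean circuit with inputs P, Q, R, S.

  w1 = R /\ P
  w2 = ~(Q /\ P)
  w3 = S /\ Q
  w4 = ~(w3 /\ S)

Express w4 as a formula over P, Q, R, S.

w3 = S /\ Q
w4 = ~(w3 /\ S) = ~((S /\ Q) /\ S)

~((S /\ Q) /\ S)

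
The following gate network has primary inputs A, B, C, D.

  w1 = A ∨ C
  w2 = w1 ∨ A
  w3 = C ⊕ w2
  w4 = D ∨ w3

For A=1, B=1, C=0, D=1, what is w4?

1

w1 = 1 ∨ 0 = 1
w2 = 1 ∨ 1 = 1
w3 = 0 ⊕ 1 = 1
w4 = 1 ∨ 1 = 1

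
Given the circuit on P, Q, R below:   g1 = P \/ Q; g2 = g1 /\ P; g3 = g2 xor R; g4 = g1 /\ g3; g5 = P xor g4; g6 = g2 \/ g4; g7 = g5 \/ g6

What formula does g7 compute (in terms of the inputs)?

g1 = P \/ Q
g2 = g1 /\ P = (P \/ Q) /\ P
g3 = g2 xor R = ((P \/ Q) /\ P) xor R
g4 = g1 /\ g3 = (P \/ Q) /\ (((P \/ Q) /\ P) xor R)
g5 = P xor g4 = P xor ((P \/ Q) /\ (((P \/ Q) /\ P) xor R))
g6 = g2 \/ g4 = ((P \/ Q) /\ P) \/ ((P \/ Q) /\ (((P \/ Q) /\ P) xor R))
g7 = g5 \/ g6 = (P xor ((P \/ Q) /\ (((P \/ Q) /\ P) xor R))) \/ (((P \/ Q) /\ P) \/ ((P \/ Q) /\ (((P \/ Q) /\ P) xor R)))

(P xor ((P \/ Q) /\ (((P \/ Q) /\ P) xor R))) \/ (((P \/ Q) /\ P) \/ ((P \/ Q) /\ (((P \/ Q) /\ P) xor R)))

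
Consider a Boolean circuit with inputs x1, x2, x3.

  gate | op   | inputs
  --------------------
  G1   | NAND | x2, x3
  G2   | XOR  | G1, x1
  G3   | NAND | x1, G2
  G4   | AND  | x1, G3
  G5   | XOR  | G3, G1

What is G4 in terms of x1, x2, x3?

G1 = x2 NAND x3
G2 = G1 XOR x1 = (x2 NAND x3) XOR x1
G3 = x1 NAND G2 = x1 NAND ((x2 NAND x3) XOR x1)
G4 = x1 AND G3 = x1 AND (x1 NAND ((x2 NAND x3) XOR x1))

x1 AND (x1 NAND ((x2 NAND x3) XOR x1))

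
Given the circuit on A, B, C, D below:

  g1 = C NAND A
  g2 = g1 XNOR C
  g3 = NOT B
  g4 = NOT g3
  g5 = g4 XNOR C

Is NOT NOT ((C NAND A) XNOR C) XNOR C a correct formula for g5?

g3 = NOT B
g4 = NOT g3 = NOT NOT B
g5 = g4 XNOR C = NOT NOT B XNOR C
At A=0, B=0, C=1, D=0: circuit gives 0, formula gives 1.

No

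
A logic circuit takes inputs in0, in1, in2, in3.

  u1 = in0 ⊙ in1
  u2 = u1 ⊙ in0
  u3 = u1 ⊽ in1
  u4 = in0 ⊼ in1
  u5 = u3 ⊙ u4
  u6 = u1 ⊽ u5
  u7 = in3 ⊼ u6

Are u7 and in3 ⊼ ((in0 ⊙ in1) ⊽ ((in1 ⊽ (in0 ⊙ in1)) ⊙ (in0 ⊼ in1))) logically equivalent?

u1 = in0 ⊙ in1
u3 = u1 ⊽ in1 = (in0 ⊙ in1) ⊽ in1
u4 = in0 ⊼ in1
u5 = u3 ⊙ u4 = ((in0 ⊙ in1) ⊽ in1) ⊙ (in0 ⊼ in1)
u6 = u1 ⊽ u5 = (in0 ⊙ in1) ⊽ (((in0 ⊙ in1) ⊽ in1) ⊙ (in0 ⊼ in1))
u7 = in3 ⊼ u6 = in3 ⊼ ((in0 ⊙ in1) ⊽ (((in0 ⊙ in1) ⊽ in1) ⊙ (in0 ⊼ in1)))
At in0=0, in1=1, in2=0, in3=1: circuit gives 0, formula gives 0.
At in0=0, in1=0, in2=0, in3=0: circuit gives 1, formula gives 1.
Agrees on all 16 inputs.

Yes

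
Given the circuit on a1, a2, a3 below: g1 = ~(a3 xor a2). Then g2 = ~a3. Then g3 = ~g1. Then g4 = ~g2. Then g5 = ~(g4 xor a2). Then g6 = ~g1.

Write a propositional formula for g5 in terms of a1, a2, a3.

~(~~a3 xor a2)

g2 = ~a3
g4 = ~g2 = ~~a3
g5 = ~(g4 xor a2) = ~(~~a3 xor a2)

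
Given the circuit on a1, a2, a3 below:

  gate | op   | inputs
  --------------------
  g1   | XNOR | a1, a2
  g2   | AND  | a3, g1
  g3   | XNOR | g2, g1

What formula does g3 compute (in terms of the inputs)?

g1 = a1 XNOR a2
g2 = a3 AND g1 = a3 AND (a1 XNOR a2)
g3 = g2 XNOR g1 = (a3 AND (a1 XNOR a2)) XNOR (a1 XNOR a2)

(a3 AND (a1 XNOR a2)) XNOR (a1 XNOR a2)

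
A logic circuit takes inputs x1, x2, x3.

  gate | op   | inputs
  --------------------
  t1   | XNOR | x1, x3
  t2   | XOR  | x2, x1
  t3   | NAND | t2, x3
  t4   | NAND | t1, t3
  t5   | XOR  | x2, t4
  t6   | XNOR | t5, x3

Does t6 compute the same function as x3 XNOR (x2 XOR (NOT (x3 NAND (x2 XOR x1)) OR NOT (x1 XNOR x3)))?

t1 = x1 XNOR x3
t2 = x2 XOR x1
t3 = t2 NAND x3 = (x2 XOR x1) NAND x3
t4 = t1 NAND t3 = (x1 XNOR x3) NAND ((x2 XOR x1) NAND x3)
t5 = x2 XOR t4 = x2 XOR ((x1 XNOR x3) NAND ((x2 XOR x1) NAND x3))
t6 = t5 XNOR x3 = (x2 XOR ((x1 XNOR x3) NAND ((x2 XOR x1) NAND x3))) XNOR x3
At x1=0, x2=1, x3=0: circuit gives 0, formula gives 0.
At x1=0, x2=0, x3=0: circuit gives 1, formula gives 1.
Agrees on all 8 inputs.

Yes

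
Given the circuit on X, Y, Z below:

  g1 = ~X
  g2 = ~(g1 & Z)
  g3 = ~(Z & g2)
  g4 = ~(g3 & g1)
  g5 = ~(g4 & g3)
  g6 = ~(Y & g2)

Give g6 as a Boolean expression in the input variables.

g1 = ~X
g2 = ~(g1 & Z) = ~(~X & Z)
g6 = ~(Y & g2) = ~(Y & (~(~X & Z)))

~(Y & (~(~X & Z)))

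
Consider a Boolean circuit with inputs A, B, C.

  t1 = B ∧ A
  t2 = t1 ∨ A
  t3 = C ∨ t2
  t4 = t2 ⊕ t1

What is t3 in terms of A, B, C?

t1 = B ∧ A
t2 = t1 ∨ A = (B ∧ A) ∨ A
t3 = C ∨ t2 = C ∨ ((B ∧ A) ∨ A)

C ∨ ((B ∧ A) ∨ A)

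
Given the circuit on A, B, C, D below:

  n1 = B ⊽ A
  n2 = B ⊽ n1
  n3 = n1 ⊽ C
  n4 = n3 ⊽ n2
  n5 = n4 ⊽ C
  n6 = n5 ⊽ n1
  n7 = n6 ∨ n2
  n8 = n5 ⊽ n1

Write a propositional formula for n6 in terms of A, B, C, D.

((((B ⊽ A) ⊽ C) ⊽ (B ⊽ (B ⊽ A))) ⊽ C) ⊽ (B ⊽ A)

n1 = B ⊽ A
n2 = B ⊽ n1 = B ⊽ (B ⊽ A)
n3 = n1 ⊽ C = (B ⊽ A) ⊽ C
n4 = n3 ⊽ n2 = ((B ⊽ A) ⊽ C) ⊽ (B ⊽ (B ⊽ A))
n5 = n4 ⊽ C = (((B ⊽ A) ⊽ C) ⊽ (B ⊽ (B ⊽ A))) ⊽ C
n6 = n5 ⊽ n1 = ((((B ⊽ A) ⊽ C) ⊽ (B ⊽ (B ⊽ A))) ⊽ C) ⊽ (B ⊽ A)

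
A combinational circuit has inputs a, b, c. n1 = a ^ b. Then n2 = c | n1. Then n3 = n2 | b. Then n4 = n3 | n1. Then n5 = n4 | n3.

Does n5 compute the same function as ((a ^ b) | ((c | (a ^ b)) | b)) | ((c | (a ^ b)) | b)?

n1 = a ^ b
n2 = c | n1 = c | (a ^ b)
n3 = n2 | b = (c | (a ^ b)) | b
n4 = n3 | n1 = ((c | (a ^ b)) | b) | (a ^ b)
n5 = n4 | n3 = (((c | (a ^ b)) | b) | (a ^ b)) | ((c | (a ^ b)) | b)
At a=0, b=0, c=0: circuit gives 0, formula gives 0.
At a=0, b=0, c=1: circuit gives 1, formula gives 1.
Agrees on all 8 inputs.

Yes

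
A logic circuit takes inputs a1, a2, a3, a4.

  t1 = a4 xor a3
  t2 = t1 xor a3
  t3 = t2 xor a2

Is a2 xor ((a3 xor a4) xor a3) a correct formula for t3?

t1 = a4 xor a3
t2 = t1 xor a3 = (a4 xor a3) xor a3
t3 = t2 xor a2 = ((a4 xor a3) xor a3) xor a2
At a1=0, a2=0, a3=0, a4=0: circuit gives 0, formula gives 0.
At a1=0, a2=0, a3=0, a4=1: circuit gives 1, formula gives 1.
Agrees on all 16 inputs.

Yes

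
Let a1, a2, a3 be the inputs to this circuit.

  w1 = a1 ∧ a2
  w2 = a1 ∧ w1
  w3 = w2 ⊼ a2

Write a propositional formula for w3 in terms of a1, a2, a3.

w1 = a1 ∧ a2
w2 = a1 ∧ w1 = a1 ∧ (a1 ∧ a2)
w3 = w2 ⊼ a2 = (a1 ∧ (a1 ∧ a2)) ⊼ a2

(a1 ∧ (a1 ∧ a2)) ⊼ a2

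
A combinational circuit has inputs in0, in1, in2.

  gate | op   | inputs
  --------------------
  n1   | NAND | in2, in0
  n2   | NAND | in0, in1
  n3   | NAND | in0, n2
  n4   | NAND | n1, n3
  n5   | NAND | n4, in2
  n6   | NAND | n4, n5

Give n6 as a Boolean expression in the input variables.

((in2 NAND in0) NAND (in0 NAND (in0 NAND in1))) NAND (((in2 NAND in0) NAND (in0 NAND (in0 NAND in1))) NAND in2)

n1 = in2 NAND in0
n2 = in0 NAND in1
n3 = in0 NAND n2 = in0 NAND (in0 NAND in1)
n4 = n1 NAND n3 = (in2 NAND in0) NAND (in0 NAND (in0 NAND in1))
n5 = n4 NAND in2 = ((in2 NAND in0) NAND (in0 NAND (in0 NAND in1))) NAND in2
n6 = n4 NAND n5 = ((in2 NAND in0) NAND (in0 NAND (in0 NAND in1))) NAND (((in2 NAND in0) NAND (in0 NAND (in0 NAND in1))) NAND in2)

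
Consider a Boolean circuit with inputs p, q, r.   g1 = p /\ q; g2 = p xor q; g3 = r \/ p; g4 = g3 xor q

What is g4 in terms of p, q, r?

(r \/ p) xor q

g3 = r \/ p
g4 = g3 xor q = (r \/ p) xor q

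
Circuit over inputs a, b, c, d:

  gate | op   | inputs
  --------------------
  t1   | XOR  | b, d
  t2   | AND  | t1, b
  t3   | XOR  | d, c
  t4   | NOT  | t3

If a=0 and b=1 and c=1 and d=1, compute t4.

1

t3 = 1 XOR 1 = 0
t4 = NOT 0 = 1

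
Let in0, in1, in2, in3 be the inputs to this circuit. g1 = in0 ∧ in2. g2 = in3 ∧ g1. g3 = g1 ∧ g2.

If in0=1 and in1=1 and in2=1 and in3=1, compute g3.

g1 = 1 ∧ 1 = 1
g2 = 1 ∧ 1 = 1
g3 = 1 ∧ 1 = 1

1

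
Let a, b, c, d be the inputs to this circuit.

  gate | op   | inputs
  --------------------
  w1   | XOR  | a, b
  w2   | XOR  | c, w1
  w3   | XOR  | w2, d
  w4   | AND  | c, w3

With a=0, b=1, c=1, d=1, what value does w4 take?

1

w1 = 0 XOR 1 = 1
w2 = 1 XOR 1 = 0
w3 = 0 XOR 1 = 1
w4 = 1 AND 1 = 1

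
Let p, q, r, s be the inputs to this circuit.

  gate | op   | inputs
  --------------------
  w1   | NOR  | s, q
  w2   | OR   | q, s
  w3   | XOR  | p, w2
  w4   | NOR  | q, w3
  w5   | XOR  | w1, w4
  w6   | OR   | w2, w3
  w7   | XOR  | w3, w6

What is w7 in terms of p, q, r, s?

w2 = q OR s
w3 = p XOR w2 = p XOR (q OR s)
w6 = w2 OR w3 = (q OR s) OR (p XOR (q OR s))
w7 = w3 XOR w6 = (p XOR (q OR s)) XOR ((q OR s) OR (p XOR (q OR s)))

(p XOR (q OR s)) XOR ((q OR s) OR (p XOR (q OR s)))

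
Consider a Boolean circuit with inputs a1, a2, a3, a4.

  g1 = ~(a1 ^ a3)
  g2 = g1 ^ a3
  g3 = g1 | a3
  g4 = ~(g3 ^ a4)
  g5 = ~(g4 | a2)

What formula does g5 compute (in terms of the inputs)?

~((~(((~(a1 ^ a3)) | a3) ^ a4)) | a2)

g1 = ~(a1 ^ a3)
g3 = g1 | a3 = (~(a1 ^ a3)) | a3
g4 = ~(g3 ^ a4) = ~(((~(a1 ^ a3)) | a3) ^ a4)
g5 = ~(g4 | a2) = ~((~(((~(a1 ^ a3)) | a3) ^ a4)) | a2)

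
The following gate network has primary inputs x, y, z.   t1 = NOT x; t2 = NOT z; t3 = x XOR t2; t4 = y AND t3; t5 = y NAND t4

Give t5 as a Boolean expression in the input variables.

y NAND (y AND (x XOR NOT z))

t2 = NOT z
t3 = x XOR t2 = x XOR NOT z
t4 = y AND t3 = y AND (x XOR NOT z)
t5 = y NAND t4 = y NAND (y AND (x XOR NOT z))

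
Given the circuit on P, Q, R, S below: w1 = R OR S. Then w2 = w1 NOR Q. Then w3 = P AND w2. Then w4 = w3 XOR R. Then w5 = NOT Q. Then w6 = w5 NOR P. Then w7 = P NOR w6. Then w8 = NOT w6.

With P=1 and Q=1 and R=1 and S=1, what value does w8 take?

w5 = NOT 1 = 0
w6 = 0 NOR 1 = 0
w8 = NOT 0 = 1

1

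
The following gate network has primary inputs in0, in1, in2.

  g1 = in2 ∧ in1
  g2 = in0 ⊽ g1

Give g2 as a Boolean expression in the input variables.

in0 ⊽ (in2 ∧ in1)

g1 = in2 ∧ in1
g2 = in0 ⊽ g1 = in0 ⊽ (in2 ∧ in1)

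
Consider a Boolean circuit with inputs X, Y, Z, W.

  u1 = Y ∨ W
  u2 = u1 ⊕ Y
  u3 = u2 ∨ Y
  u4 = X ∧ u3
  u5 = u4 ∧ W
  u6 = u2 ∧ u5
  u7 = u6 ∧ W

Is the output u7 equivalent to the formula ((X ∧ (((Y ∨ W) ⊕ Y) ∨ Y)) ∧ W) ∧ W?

u1 = Y ∨ W
u2 = u1 ⊕ Y = (Y ∨ W) ⊕ Y
u3 = u2 ∨ Y = ((Y ∨ W) ⊕ Y) ∨ Y
u4 = X ∧ u3 = X ∧ (((Y ∨ W) ⊕ Y) ∨ Y)
u5 = u4 ∧ W = (X ∧ (((Y ∨ W) ⊕ Y) ∨ Y)) ∧ W
u6 = u2 ∧ u5 = ((Y ∨ W) ⊕ Y) ∧ ((X ∧ (((Y ∨ W) ⊕ Y) ∨ Y)) ∧ W)
u7 = u6 ∧ W = (((Y ∨ W) ⊕ Y) ∧ ((X ∧ (((Y ∨ W) ⊕ Y) ∨ Y)) ∧ W)) ∧ W
At X=1, Y=1, Z=0, W=1: circuit gives 0, formula gives 1.

No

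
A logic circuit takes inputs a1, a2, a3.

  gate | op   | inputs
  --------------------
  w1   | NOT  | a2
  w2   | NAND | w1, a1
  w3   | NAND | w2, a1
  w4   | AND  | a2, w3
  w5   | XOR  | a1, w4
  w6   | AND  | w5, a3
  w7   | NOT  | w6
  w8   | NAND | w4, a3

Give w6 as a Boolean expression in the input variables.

w1 = NOT a2
w2 = w1 NAND a1 = NOT a2 NAND a1
w3 = w2 NAND a1 = (NOT a2 NAND a1) NAND a1
w4 = a2 AND w3 = a2 AND ((NOT a2 NAND a1) NAND a1)
w5 = a1 XOR w4 = a1 XOR (a2 AND ((NOT a2 NAND a1) NAND a1))
w6 = w5 AND a3 = (a1 XOR (a2 AND ((NOT a2 NAND a1) NAND a1))) AND a3

(a1 XOR (a2 AND ((NOT a2 NAND a1) NAND a1))) AND a3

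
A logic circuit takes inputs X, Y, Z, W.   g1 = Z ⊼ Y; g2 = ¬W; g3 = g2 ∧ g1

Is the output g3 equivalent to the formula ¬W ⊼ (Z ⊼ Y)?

No

g1 = Z ⊼ Y
g2 = ¬W
g3 = g2 ∧ g1 = ¬W ∧ (Z ⊼ Y)
At X=0, Y=0, Z=0, W=0: circuit gives 1, formula gives 0.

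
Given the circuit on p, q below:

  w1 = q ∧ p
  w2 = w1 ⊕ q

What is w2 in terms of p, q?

w1 = q ∧ p
w2 = w1 ⊕ q = (q ∧ p) ⊕ q

(q ∧ p) ⊕ q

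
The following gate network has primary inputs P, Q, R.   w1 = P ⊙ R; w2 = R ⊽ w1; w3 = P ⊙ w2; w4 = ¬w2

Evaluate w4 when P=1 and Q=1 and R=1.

w1 = 1 ⊙ 1 = 1
w2 = 1 ⊽ 1 = 0
w4 = ¬0 = 1

1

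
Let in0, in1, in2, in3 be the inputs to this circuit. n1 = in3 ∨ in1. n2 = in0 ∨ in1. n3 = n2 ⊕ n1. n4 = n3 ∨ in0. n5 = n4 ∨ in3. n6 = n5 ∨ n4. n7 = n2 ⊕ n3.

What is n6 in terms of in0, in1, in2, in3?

((((in0 ∨ in1) ⊕ (in3 ∨ in1)) ∨ in0) ∨ in3) ∨ (((in0 ∨ in1) ⊕ (in3 ∨ in1)) ∨ in0)

n1 = in3 ∨ in1
n2 = in0 ∨ in1
n3 = n2 ⊕ n1 = (in0 ∨ in1) ⊕ (in3 ∨ in1)
n4 = n3 ∨ in0 = ((in0 ∨ in1) ⊕ (in3 ∨ in1)) ∨ in0
n5 = n4 ∨ in3 = (((in0 ∨ in1) ⊕ (in3 ∨ in1)) ∨ in0) ∨ in3
n6 = n5 ∨ n4 = ((((in0 ∨ in1) ⊕ (in3 ∨ in1)) ∨ in0) ∨ in3) ∨ (((in0 ∨ in1) ⊕ (in3 ∨ in1)) ∨ in0)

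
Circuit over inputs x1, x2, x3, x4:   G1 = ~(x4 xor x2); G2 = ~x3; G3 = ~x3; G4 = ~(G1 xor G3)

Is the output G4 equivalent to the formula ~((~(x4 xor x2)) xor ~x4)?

No

G1 = ~(x4 xor x2)
G3 = ~x3
G4 = ~(G1 xor G3) = ~((~(x4 xor x2)) xor ~x3)
At x1=0, x2=0, x3=0, x4=1: circuit gives 0, formula gives 1.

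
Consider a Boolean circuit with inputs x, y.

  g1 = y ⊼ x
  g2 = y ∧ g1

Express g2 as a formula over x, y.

g1 = y ⊼ x
g2 = y ∧ g1 = y ∧ (y ⊼ x)

y ∧ (y ⊼ x)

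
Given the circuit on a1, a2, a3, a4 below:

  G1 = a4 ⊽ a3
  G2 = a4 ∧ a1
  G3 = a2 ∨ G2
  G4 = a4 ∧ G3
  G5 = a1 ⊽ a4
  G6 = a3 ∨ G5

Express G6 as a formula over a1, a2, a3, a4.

a3 ∨ (a1 ⊽ a4)

G5 = a1 ⊽ a4
G6 = a3 ∨ G5 = a3 ∨ (a1 ⊽ a4)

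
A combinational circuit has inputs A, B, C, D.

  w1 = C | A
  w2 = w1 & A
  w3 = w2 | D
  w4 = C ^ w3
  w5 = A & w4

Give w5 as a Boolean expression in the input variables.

w1 = C | A
w2 = w1 & A = (C | A) & A
w3 = w2 | D = ((C | A) & A) | D
w4 = C ^ w3 = C ^ (((C | A) & A) | D)
w5 = A & w4 = A & (C ^ (((C | A) & A) | D))

A & (C ^ (((C | A) & A) | D))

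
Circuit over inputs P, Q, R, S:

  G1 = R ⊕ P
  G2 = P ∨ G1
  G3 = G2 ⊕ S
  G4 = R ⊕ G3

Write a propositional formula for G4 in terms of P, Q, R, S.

R ⊕ ((P ∨ (R ⊕ P)) ⊕ S)

G1 = R ⊕ P
G2 = P ∨ G1 = P ∨ (R ⊕ P)
G3 = G2 ⊕ S = (P ∨ (R ⊕ P)) ⊕ S
G4 = R ⊕ G3 = R ⊕ ((P ∨ (R ⊕ P)) ⊕ S)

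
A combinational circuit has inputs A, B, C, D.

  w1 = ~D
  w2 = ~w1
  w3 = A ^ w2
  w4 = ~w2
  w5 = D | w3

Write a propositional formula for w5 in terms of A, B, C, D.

D | (A ^ ~~D)

w1 = ~D
w2 = ~w1 = ~~D
w3 = A ^ w2 = A ^ ~~D
w5 = D | w3 = D | (A ^ ~~D)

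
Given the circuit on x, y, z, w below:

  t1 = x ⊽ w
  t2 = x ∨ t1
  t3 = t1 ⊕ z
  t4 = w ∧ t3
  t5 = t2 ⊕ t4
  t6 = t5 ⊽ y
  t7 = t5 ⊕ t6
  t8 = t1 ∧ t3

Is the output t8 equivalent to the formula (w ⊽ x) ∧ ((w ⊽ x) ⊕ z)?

Yes

t1 = x ⊽ w
t3 = t1 ⊕ z = (x ⊽ w) ⊕ z
t8 = t1 ∧ t3 = (x ⊽ w) ∧ ((x ⊽ w) ⊕ z)
At x=0, y=0, z=0, w=1: circuit gives 0, formula gives 0.
At x=0, y=0, z=0, w=0: circuit gives 1, formula gives 1.
Agrees on all 16 inputs.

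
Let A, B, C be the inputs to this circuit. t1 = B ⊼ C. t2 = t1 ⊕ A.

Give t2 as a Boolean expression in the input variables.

(B ⊼ C) ⊕ A

t1 = B ⊼ C
t2 = t1 ⊕ A = (B ⊼ C) ⊕ A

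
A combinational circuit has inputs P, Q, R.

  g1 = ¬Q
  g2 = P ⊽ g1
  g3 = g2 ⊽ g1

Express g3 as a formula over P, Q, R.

g1 = ¬Q
g2 = P ⊽ g1 = P ⊽ ¬Q
g3 = g2 ⊽ g1 = (P ⊽ ¬Q) ⊽ ¬Q

(P ⊽ ¬Q) ⊽ ¬Q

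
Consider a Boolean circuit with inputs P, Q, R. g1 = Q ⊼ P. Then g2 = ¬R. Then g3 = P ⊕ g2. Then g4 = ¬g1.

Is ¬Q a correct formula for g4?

g1 = Q ⊼ P
g4 = ¬g1 = ¬(Q ⊼ P)
At P=0, Q=0, R=0: circuit gives 0, formula gives 1.

No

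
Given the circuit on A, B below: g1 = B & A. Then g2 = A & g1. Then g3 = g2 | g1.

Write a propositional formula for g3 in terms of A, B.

(A & (B & A)) | (B & A)

g1 = B & A
g2 = A & g1 = A & (B & A)
g3 = g2 | g1 = (A & (B & A)) | (B & A)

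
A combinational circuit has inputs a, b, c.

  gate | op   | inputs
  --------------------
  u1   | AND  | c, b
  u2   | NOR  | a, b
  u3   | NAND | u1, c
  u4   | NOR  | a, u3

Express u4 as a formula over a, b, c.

u1 = c AND b
u3 = u1 NAND c = (c AND b) NAND c
u4 = a NOR u3 = a NOR ((c AND b) NAND c)

a NOR ((c AND b) NAND c)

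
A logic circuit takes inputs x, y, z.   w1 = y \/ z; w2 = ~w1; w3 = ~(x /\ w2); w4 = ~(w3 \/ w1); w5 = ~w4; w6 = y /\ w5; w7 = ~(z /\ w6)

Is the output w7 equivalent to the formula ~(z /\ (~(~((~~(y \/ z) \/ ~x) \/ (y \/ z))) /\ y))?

Yes

w1 = y \/ z
w2 = ~w1 = ~(y \/ z)
w3 = ~(x /\ w2) = ~(x /\ ~(y \/ z))
w4 = ~(w3 \/ w1) = ~((~(x /\ ~(y \/ z))) \/ (y \/ z))
w5 = ~w4 = ~(~((~(x /\ ~(y \/ z))) \/ (y \/ z)))
w6 = y /\ w5 = y /\ ~(~((~(x /\ ~(y \/ z))) \/ (y \/ z)))
w7 = ~(z /\ w6) = ~(z /\ (y /\ ~(~((~(x /\ ~(y \/ z))) \/ (y \/ z)))))
At x=0, y=1, z=1: circuit gives 0, formula gives 0.
At x=0, y=0, z=0: circuit gives 1, formula gives 1.
Agrees on all 8 inputs.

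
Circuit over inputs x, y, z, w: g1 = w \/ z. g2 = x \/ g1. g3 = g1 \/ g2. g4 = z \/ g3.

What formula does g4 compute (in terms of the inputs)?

g1 = w \/ z
g2 = x \/ g1 = x \/ (w \/ z)
g3 = g1 \/ g2 = (w \/ z) \/ (x \/ (w \/ z))
g4 = z \/ g3 = z \/ ((w \/ z) \/ (x \/ (w \/ z)))

z \/ ((w \/ z) \/ (x \/ (w \/ z)))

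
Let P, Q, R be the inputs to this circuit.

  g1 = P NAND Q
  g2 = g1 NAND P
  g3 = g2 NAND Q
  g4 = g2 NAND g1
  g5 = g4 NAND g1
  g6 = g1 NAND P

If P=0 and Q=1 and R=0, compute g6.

1

g1 = 0 NAND 1 = 1
g6 = 1 NAND 0 = 1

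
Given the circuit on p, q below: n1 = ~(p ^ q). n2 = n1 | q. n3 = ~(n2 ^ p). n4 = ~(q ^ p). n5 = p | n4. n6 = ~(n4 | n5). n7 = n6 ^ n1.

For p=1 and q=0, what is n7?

n1 = ~(1 ^ 0) = 0
n4 = ~(0 ^ 1) = 0
n5 = 1 | 0 = 1
n6 = ~(0 | 1) = 0
n7 = 0 ^ 0 = 0

0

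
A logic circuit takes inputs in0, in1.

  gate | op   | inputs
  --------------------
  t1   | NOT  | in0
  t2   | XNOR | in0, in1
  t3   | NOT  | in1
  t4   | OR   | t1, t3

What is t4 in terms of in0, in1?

NOT in0 OR NOT in1

t1 = NOT in0
t3 = NOT in1
t4 = t1 OR t3 = NOT in0 OR NOT in1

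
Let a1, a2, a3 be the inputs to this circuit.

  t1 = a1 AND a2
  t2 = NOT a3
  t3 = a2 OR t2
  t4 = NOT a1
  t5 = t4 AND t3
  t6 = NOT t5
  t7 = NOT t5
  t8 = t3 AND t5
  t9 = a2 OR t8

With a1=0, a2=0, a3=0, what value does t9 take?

1

t2 = NOT 0 = 1
t3 = 0 OR 1 = 1
t4 = NOT 0 = 1
t5 = 1 AND 1 = 1
t8 = 1 AND 1 = 1
t9 = 0 OR 1 = 1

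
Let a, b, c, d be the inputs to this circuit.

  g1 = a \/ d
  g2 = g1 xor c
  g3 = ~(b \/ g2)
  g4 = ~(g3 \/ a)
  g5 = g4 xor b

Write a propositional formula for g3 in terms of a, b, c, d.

g1 = a \/ d
g2 = g1 xor c = (a \/ d) xor c
g3 = ~(b \/ g2) = ~(b \/ ((a \/ d) xor c))

~(b \/ ((a \/ d) xor c))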